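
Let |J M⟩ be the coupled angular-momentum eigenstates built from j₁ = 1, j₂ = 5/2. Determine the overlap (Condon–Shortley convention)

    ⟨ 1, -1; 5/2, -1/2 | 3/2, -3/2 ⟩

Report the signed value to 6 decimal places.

j₁+j₂−J=2  J+j₁−j₂=0  J−j₁+j₂=3  j₁+j₂+J+1=6
(j₁±m₁, j₂±m₂, J±M) = (0,2,2,3,0,3)
P² = 48/5
sum k=2..2:
  [2] +1/12 = 1/12
S = 1/12
C² = P²·S² = 1/15 ; C = +0.258199

+√(1/15) = +0.258199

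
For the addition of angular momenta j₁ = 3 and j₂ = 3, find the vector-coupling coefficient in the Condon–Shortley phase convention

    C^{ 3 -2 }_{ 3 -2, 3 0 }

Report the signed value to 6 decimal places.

j₁+j₂−J=3  J+j₁−j₂=3  J−j₁+j₂=3  j₁+j₂+J+1=10
(j₁±m₁, j₂±m₂, J±M) = (1,5,3,3,1,5)
P² = 216
sum k=2..3:
  [2] +1/24 = 1/24
  [3] −1/72 = -1/72
S = 1/36
C² = P²·S² = 1/6 ; C = +0.408248

+0.408248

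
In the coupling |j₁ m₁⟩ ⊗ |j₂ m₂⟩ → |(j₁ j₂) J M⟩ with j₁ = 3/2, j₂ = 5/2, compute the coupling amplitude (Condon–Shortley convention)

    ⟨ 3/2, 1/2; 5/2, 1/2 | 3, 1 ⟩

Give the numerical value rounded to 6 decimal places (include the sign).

j₁+j₂−J=1  J+j₁−j₂=2  J−j₁+j₂=4  j₁+j₂+J+1=8
(j₁±m₁, j₂±m₂, J±M) = (2,1,3,2,4,2)
P² = 48/5
sum k=0..1:
  [0] +1/6 = 1/6
  [1] −1/8 = -1/8
S = 1/24
C² = P²·S² = 1/60 ; C = +0.129099

+√(1/60) = +0.129099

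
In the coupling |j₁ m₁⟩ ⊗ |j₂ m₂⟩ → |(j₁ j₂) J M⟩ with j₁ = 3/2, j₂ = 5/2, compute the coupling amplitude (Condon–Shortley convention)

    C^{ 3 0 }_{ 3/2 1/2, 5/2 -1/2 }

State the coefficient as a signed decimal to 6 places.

+√(1/5) ≈ +0.447214

j₁+j₂−J=1  J+j₁−j₂=2  J−j₁+j₂=4  j₁+j₂+J+1=8
(j₁±m₁, j₂±m₂, J±M) = (2,1,2,3,3,3)
P² = 36/5
sum k=0..1:
  [0] +1/4 = 1/4
  [1] −1/12 = -1/12
S = 1/6
C² = P²·S² = 1/5 ; C = +0.447214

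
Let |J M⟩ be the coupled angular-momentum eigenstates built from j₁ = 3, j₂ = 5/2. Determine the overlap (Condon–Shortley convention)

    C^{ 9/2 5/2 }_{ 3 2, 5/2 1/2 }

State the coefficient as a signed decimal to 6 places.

+√(49/198) ≈ +0.497468

j₁+j₂−J=1  J+j₁−j₂=5  J−j₁+j₂=4  j₁+j₂+J+1=11
(j₁±m₁, j₂±m₂, J±M) = (5,1,3,2,7,2)
P² = 115200/11
sum k=0..1:
  [0] +1/144 = 1/144
  [1] −1/480 = -1/480
S = 7/1440
C² = P²·S² = 49/198 ; C = +0.497468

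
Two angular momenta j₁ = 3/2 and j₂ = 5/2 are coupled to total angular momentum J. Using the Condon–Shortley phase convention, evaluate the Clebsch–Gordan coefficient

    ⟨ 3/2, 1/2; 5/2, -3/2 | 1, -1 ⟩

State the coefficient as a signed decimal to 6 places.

triangle: 3!*0!*2!/6! = 12/720
(j±m)!: 2!*1!*1!*4!*0!*2! = 96
prefactor² = (2J+1)*Δ*N² = 24/5
  k=1: −1/(1!*2!*0!*0!*0!*2!) = -1/4
Σ = -1/4  ⇒  CG² = 24/5*(-1/4)² = 3/10
CG = −√(3/10) = -0.547723

-0.547723  (= −√(3/10))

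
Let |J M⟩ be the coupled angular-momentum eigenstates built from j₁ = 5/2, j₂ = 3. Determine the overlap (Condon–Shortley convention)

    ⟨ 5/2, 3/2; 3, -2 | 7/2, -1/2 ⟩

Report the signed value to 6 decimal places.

+√(20/63) ≈ +0.563436

j₁+j₂−J=2  J+j₁−j₂=3  J−j₁+j₂=4  j₁+j₂+J+1=10
(j₁±m₁, j₂±m₂, J±M) = (4,1,1,5,3,4)
P² = 9216/35
sum k=0..1:
  [0] +1/24 = 1/24
  [1] −1/144 = -1/144
S = 5/144
C² = P²·S² = 20/63 ; C = +0.563436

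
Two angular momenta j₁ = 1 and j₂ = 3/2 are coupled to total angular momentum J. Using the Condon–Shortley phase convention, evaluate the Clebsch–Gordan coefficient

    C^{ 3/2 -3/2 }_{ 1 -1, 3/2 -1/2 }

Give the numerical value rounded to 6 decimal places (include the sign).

−√(2/5) = -0.632456

triangle: 1!*1!*2!/5! = 2/120
(j±m)!: 0!*2!*1!*2!*0!*3! = 24
prefactor² = (2J+1)*Δ*N² = 8/5
  k=1: −1/(1!*0!*1!*0!*0!*2!) = -1/2
Σ = -1/2  ⇒  CG² = 8/5*(-1/2)² = 2/5
CG = −√(2/5) = -0.632456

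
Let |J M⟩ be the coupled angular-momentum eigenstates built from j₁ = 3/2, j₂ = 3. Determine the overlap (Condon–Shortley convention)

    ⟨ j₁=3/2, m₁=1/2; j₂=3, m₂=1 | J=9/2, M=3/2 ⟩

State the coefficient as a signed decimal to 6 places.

√[10·0!3!6!/10! · 2!1!4!2!6!3!] = √(34560/7)
  +(−1)^0/∏(0,0,1,4,2,2)! = 1/96  (running 1/96)
⟨..|..⟩ = √(34560/7)·(1/96) = +0.731925

+0.731925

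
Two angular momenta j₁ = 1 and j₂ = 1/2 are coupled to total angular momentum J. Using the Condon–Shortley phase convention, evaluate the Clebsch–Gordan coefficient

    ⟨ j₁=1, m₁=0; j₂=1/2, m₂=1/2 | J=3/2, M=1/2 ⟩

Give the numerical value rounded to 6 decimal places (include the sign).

√[4·0!2!1!/4! · 1!1!1!0!2!1!] = √(2/3)
  +(−1)^0/∏(0,0,1,1,1,0)! = 1  (running 1)
⟨..|..⟩ = √(2/3)·(1) = +0.816497

+0.816497  (= +√(2/3))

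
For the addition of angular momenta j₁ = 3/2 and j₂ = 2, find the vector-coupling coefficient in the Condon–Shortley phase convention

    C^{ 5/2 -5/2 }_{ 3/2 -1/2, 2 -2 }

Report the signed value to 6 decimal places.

triangle: 1!*2!*3!/7! = 12/5040
(j±m)!: 1!*2!*0!*4!*0!*5! = 5760
prefactor² = (2J+1)*Δ*N² = 576/7
  k=0: +1/(0!*1!*2!*0!*0!*3!) = 1/12
Σ = 1/12  ⇒  CG² = 576/7*1/12² = 4/7
CG = +√(4/7) = +0.755929

+√(4/7) ≈ +0.755929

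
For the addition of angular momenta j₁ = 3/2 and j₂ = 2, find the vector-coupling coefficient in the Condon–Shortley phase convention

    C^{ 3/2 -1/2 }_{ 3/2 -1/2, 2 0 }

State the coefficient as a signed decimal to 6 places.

-0.447214

j₁+j₂−J=2  J+j₁−j₂=1  J−j₁+j₂=2  j₁+j₂+J+1=6
(j₁±m₁, j₂±m₂, J±M) = (1,2,2,2,1,2)
P² = 16/45
sum k=1..2:
  [1] −1/1 = -1
  [2] +1/4 = 1/4
S = -3/4
C² = P²·S² = 1/5 ; C = -0.447214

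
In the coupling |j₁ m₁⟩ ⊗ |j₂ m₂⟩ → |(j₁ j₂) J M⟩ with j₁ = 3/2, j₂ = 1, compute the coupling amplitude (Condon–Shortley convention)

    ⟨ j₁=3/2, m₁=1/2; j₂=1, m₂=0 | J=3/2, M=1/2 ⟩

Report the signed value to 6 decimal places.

+√(1/15) = +0.258199

√[4·1!2!1!/5! · 2!1!1!1!2!1!] = √(4/15)
  +(−1)^0/∏(0,1,1,1,1,0)! = 1  (running 1)
  +(−1)^1/∏(1,0,0,0,2,1)! = -1/2  (running 1/2)
⟨..|..⟩ = √(4/15)·(1/2) = +0.258199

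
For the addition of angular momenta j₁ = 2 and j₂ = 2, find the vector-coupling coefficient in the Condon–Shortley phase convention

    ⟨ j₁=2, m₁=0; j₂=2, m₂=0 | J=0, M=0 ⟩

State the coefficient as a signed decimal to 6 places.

j₁+j₂−J=4  J+j₁−j₂=0  J−j₁+j₂=0  j₁+j₂+J+1=5
(j₁±m₁, j₂±m₂, J±M) = (2,2,2,2,0,0)
P² = 16/5
sum k=2..2:
  [2] +1/4 = 1/4
S = 1/4
C² = P²·S² = 1/5 ; C = +0.447214

+√(1/5) ≈ +0.447214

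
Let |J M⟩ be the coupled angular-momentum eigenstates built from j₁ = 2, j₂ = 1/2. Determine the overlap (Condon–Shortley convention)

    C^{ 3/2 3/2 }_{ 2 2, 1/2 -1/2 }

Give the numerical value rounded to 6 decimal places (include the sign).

+√(4/5) = +0.894427

j₁+j₂−J=1  J+j₁−j₂=3  J−j₁+j₂=0  j₁+j₂+J+1=5
(j₁±m₁, j₂±m₂, J±M) = (4,0,0,1,3,0)
P² = 144/5
sum k=0..0:
  [0] +1/6 = 1/6
S = 1/6
C² = P²·S² = 4/5 ; C = +0.894427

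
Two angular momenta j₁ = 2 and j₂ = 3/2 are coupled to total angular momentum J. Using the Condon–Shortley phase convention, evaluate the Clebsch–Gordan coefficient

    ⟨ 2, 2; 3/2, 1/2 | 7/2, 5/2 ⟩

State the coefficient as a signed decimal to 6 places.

√[8·0!4!3!/8! · 4!0!2!1!6!1!] = √(6912/7)
  +(−1)^0/∏(0,0,0,2,4,1)! = 1/48  (running 1/48)
⟨..|..⟩ = √(6912/7)·(1/48) = +0.654654

+√(3/7) ≈ +0.654654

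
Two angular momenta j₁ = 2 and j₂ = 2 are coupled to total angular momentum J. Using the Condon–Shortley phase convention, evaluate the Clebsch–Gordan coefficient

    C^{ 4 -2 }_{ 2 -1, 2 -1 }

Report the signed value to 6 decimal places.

√[9·0!4!4!/9! · 1!3!1!3!2!6!] = √(5184/7)
  +(−1)^0/∏(0,0,3,1,1,3)! = 1/36  (running 1/36)
⟨..|..⟩ = √(5184/7)·(1/36) = +0.755929

+0.755929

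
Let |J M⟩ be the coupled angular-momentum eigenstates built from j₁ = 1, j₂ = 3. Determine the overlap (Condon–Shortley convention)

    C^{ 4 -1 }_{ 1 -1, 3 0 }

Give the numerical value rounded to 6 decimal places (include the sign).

+0.597614

triangle: 0!·2!·6!/9! = 1440/362880
(j±m)!: 0!·2!·3!·3!·3!·5! = 51840
prefactor² = (2J+1)·Δ·N² = 12960/7
  k=0: +1/(0!·0!·2!·3!·0!·3!) = 1/72
Σ = 1/72  ⇒  CG² = 12960/7·1/72² = 5/14
CG = +√(5/14) = +0.597614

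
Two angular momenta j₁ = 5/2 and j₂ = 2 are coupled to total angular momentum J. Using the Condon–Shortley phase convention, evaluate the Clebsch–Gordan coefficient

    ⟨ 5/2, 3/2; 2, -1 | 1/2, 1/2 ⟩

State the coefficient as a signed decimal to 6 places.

-0.516398  (= −√(4/15))

√[2·4!1!0!/6! · 4!1!1!3!1!0!] = √(48/5)
  +(−1)^1/∏(1,3,0,0,1,0)! = -1/6  (running -1/6)
⟨..|..⟩ = √(48/5)·(-1/6) = -0.516398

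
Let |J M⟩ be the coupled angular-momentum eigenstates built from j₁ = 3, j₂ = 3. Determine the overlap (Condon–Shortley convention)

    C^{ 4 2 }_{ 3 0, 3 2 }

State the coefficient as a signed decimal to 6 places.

+0.139573

triangle: 2!*4!*4!/11! = 1152/39916800
(j±m)!: 3!*3!*5!*1!*6!*2! = 6220800
prefactor² = (2J+1)*Δ*N² = 124416/77
  k=1: −1/(1!*1!*2!*4!*2!*0!) = -1/96
  k=2: +1/(2!*0!*1!*3!*3!*1!) = 1/72
Σ = 1/288  ⇒  CG² = 124416/77*1/288² = 3/154
CG = +√(3/154) = +0.139573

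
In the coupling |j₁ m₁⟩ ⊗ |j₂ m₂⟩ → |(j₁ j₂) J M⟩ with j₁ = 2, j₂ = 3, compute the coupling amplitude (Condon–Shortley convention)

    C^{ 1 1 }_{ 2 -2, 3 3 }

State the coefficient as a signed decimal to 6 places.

j₁+j₂−J=4  J+j₁−j₂=0  J−j₁+j₂=2  j₁+j₂+J+1=7
(j₁±m₁, j₂±m₂, J±M) = (0,4,6,0,2,0)
P² = 6912/7
sum k=4..4:
  [4] +1/48 = 1/48
S = 1/48
C² = P²·S² = 3/7 ; C = +0.654654

+0.654654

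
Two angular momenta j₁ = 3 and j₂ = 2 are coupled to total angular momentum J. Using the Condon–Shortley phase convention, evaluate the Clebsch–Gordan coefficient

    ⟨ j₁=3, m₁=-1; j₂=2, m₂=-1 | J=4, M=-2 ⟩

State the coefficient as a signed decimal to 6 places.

√[9·1!5!3!/10! · 2!4!1!3!2!6!] = √(5184/7)
  +(−1)^0/∏(0,1,4,1,1,2)! = 1/48  (running 1/48)
  +(−1)^1/∏(1,0,3,0,2,3)! = -1/72  (running 1/144)
⟨..|..⟩ = √(5184/7)·(1/144) = +0.188982

+√(1/28) = +0.188982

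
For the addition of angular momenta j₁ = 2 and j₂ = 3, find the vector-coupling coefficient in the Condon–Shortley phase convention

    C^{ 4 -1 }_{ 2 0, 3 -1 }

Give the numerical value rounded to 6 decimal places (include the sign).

triangle: 1!*3!*5!/10! = 720/3628800
(j±m)!: 2!*2!*2!*4!*3!*5! = 138240
prefactor² = (2J+1)*Δ*N² = 1728/7
  k=0: +1/(0!*1!*2!*2!*1!*3!) = 1/24
  k=1: −1/(1!*0!*1!*1!*2!*4!) = -1/48
Σ = 1/48  ⇒  CG² = 1728/7*1/48² = 3/28
CG = +√(3/28) = +0.327327

+0.327327  (= +√(3/28))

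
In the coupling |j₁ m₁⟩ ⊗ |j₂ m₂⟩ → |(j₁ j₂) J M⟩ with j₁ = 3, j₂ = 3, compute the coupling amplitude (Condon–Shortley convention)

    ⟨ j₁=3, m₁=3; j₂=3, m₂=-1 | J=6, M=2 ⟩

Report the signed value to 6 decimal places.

triangle: 0!×6!×6!/13! = 518400/6227020800
(j±m)!: 6!×0!×2!×4!×8!×4! = 33443020800
prefactor² = (2J+1)×Δ×N² = 398131200/11
  k=0: +1/(0!×0!×0!×2!×6!×4!) = 1/34560
Σ = 1/34560  ⇒  CG² = 398131200/11×1/34560² = 1/33
CG = +√(1/33) = +0.174078

+0.174078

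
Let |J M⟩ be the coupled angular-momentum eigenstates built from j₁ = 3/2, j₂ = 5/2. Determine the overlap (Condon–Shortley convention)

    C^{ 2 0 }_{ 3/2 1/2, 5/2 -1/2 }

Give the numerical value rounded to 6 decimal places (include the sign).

√[5·2!1!3!/7! · 2!1!2!3!2!2!] = √(8/7)
  +(−1)^0/∏(0,2,1,2,0,1)! = 1/4  (running 1/4)
  +(−1)^1/∏(1,1,0,1,1,2)! = -1/2  (running -1/4)
⟨..|..⟩ = √(8/7)·(-1/4) = -0.267261

−√(1/14) = -0.267261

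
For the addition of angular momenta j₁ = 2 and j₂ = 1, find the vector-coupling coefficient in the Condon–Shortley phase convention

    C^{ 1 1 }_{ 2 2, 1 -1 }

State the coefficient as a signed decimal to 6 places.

+0.774597

j₁+j₂−J=2  J+j₁−j₂=2  J−j₁+j₂=0  j₁+j₂+J+1=5
(j₁±m₁, j₂±m₂, J±M) = (4,0,0,2,2,0)
P² = 48/5
sum k=0..0:
  [0] +1/4 = 1/4
S = 1/4
C² = P²·S² = 3/5 ; C = +0.774597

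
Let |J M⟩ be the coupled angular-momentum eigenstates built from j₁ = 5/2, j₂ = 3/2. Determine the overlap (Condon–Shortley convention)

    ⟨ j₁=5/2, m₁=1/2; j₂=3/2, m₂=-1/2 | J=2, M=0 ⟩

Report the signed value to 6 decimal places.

-0.267261  (= −√(1/14))

√[5·2!3!1!/7! · 3!2!1!2!2!2!] = √(8/7)
  +(−1)^0/∏(0,2,2,1,1,0)! = 1/4  (running 1/4)
  +(−1)^1/∏(1,1,1,0,2,1)! = -1/2  (running -1/4)
⟨..|..⟩ = √(8/7)·(-1/4) = -0.267261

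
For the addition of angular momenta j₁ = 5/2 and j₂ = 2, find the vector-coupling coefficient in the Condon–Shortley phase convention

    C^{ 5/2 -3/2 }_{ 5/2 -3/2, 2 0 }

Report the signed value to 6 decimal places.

-0.119523

triangle: 2!*3!*2!/8! = 24/40320
(j±m)!: 1!*4!*2!*2!*1!*4! = 2304
prefactor² = (2J+1)*Δ*N² = 288/35
  k=1: −1/(1!*1!*3!*1!*0!*1!) = -1/6
  k=2: +1/(2!*0!*2!*0!*1!*2!) = 1/8
Σ = -1/24  ⇒  CG² = 288/35*(-1/24)² = 1/70
CG = −√(1/70) = -0.119523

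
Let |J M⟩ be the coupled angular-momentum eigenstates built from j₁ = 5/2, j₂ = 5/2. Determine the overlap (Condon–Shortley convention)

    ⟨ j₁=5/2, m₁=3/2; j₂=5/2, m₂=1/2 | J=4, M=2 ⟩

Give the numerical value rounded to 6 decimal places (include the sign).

+0.422577  (= +√(5/28))

√[9·1!4!4!/10! · 4!1!3!2!6!2!] = √(20736/35)
  +(−1)^0/∏(0,1,1,3,3,1)! = 1/36  (running 1/36)
  +(−1)^1/∏(1,0,0,2,4,2)! = -1/96  (running 5/288)
⟨..|..⟩ = √(20736/35)·(5/288) = +0.422577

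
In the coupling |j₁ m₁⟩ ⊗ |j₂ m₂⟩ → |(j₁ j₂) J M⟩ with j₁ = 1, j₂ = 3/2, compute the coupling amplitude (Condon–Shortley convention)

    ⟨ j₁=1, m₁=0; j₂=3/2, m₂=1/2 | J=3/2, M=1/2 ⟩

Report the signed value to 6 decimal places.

√[4·1!1!2!/5! · 1!1!2!1!2!1!] = √(4/15)
  +(−1)^0/∏(0,1,1,2,0,0)! = 1/2  (running 1/2)
  +(−1)^1/∏(1,0,0,1,1,1)! = -1  (running -1/2)
⟨..|..⟩ = √(4/15)·(-1/2) = -0.258199

−√(1/15) = -0.258199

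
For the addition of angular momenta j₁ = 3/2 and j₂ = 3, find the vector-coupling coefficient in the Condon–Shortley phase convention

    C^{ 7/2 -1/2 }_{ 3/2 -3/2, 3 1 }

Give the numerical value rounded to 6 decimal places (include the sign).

−√(8/21) = -0.617213

triangle: 1!×2!×5!/9! = 240/362880
(j±m)!: 0!×3!×4!×2!×3!×4! = 41472
prefactor² = (2J+1)×Δ×N² = 1536/7
  k=1: −1/(1!×0!×2!×3!×0!×2!) = -1/24
Σ = -1/24  ⇒  CG² = 1536/7×(-1/24)² = 8/21
CG = −√(8/21) = -0.617213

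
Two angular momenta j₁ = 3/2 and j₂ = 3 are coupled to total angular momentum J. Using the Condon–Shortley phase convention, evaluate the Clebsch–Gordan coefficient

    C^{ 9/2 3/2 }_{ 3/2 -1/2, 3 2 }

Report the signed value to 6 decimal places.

+√(3/14) = +0.462910

j₁+j₂−J=0  J+j₁−j₂=3  J−j₁+j₂=6  j₁+j₂+J+1=10
(j₁±m₁, j₂±m₂, J±M) = (1,2,5,1,6,3)
P² = 86400/7
sum k=0..0:
  [0] +1/240 = 1/240
S = 1/240
C² = P²·S² = 3/14 ; C = +0.462910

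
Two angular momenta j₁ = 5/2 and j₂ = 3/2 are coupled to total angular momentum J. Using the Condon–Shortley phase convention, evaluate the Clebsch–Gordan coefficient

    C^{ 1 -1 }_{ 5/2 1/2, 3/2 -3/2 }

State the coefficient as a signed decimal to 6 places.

√[3·3!2!0!/6! · 3!2!0!3!0!2!] = √(36/5)
  +(−1)^0/∏(0,3,2,0,0,0)! = 1/12  (running 1/12)
⟨..|..⟩ = √(36/5)·(1/12) = +0.223607

+√(1/20) = +0.223607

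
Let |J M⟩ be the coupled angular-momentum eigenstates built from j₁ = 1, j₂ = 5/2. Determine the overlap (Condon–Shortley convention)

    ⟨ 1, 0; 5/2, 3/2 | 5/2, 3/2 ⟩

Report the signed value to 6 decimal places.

j₁+j₂−J=1  J+j₁−j₂=1  J−j₁+j₂=4  j₁+j₂+J+1=7
(j₁±m₁, j₂±m₂, J±M) = (1,1,4,1,4,1)
P² = 576/35
sum k=0..1:
  [0] +1/24 = 1/24
  [1] −1/6 = -1/6
S = -1/8
C² = P²·S² = 9/35 ; C = -0.507093

−√(9/35) ≈ -0.507093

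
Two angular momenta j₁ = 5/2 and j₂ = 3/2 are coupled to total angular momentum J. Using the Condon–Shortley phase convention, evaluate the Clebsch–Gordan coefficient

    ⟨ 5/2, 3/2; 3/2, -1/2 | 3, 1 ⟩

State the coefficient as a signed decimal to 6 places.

triangle: 1!×4!×2!/8! = 48/40320
(j±m)!: 4!×1!×1!×2!×4!×2! = 2304
prefactor² = (2J+1)×Δ×N² = 96/5
  k=0: +1/(0!×1!×1!×1!×3!×1!) = 1/6
  k=1: −1/(1!×0!×0!×0!×4!×2!) = -1/48
Σ = 7/48  ⇒  CG² = 96/5×7/48² = 49/120
CG = +√(49/120) = +0.639010

+√(49/120) = +0.639010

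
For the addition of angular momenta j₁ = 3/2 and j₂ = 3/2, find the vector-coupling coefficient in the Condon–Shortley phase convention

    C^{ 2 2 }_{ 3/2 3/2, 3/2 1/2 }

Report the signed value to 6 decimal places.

+0.707107

triangle: 1!×2!×2!/6! = 4/720
(j±m)!: 3!×0!×2!×1!×4!×0! = 288
prefactor² = (2J+1)×Δ×N² = 8
  k=0: +1/(0!×1!×0!×2!×2!×0!) = 1/4
Σ = 1/4  ⇒  CG² = 8×1/4² = 1/2
CG = +√(1/2) = +0.707107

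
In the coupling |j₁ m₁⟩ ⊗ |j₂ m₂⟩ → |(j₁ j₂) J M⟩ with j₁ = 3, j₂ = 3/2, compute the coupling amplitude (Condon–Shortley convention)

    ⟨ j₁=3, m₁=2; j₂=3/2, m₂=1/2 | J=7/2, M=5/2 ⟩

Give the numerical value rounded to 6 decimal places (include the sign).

j₁+j₂−J=1  J+j₁−j₂=5  J−j₁+j₂=2  j₁+j₂+J+1=9
(j₁±m₁, j₂±m₂, J±M) = (5,1,2,1,6,1)
P² = 6400/7
sum k=0..1:
  [0] +1/48 = 1/48
  [1] −1/120 = -1/120
S = 1/80
C² = P²·S² = 1/7 ; C = +0.377964

+√(1/7) = +0.377964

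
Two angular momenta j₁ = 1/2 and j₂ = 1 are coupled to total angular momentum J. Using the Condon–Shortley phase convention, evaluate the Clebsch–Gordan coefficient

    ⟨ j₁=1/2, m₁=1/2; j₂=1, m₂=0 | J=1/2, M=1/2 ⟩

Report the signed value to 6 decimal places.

+0.577350  (= +√(1/3))

j₁+j₂−J=1  J+j₁−j₂=0  J−j₁+j₂=1  j₁+j₂+J+1=3
(j₁±m₁, j₂±m₂, J±M) = (1,0,1,1,1,0)
P² = 1/3
sum k=0..0:
  [0] +1/1 = 1
S = 1
C² = P²·S² = 1/3 ; C = +0.577350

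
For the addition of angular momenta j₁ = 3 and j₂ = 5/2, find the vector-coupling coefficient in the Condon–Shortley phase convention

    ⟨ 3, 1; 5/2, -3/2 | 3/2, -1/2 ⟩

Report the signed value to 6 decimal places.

-0.483046  (= −√(7/30))

j₁+j₂−J=4  J+j₁−j₂=2  J−j₁+j₂=1  j₁+j₂+J+1=8
(j₁±m₁, j₂±m₂, J±M) = (4,2,1,4,1,2)
P² = 384/35
sum k=0..1:
  [0] +1/48 = 1/48
  [1] −1/6 = -1/6
S = -7/48
C² = P²·S² = 7/30 ; C = -0.483046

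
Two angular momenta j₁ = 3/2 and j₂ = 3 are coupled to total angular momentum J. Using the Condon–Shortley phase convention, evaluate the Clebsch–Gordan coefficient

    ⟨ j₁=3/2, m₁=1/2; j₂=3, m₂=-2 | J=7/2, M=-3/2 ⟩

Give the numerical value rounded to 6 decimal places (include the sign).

+0.654654  (= +√(3/7))

√[8·1!2!5!/9! · 2!1!1!5!2!5!] = √(6400/21)
  +(−1)^0/∏(0,1,1,1,1,4)! = 1/24  (running 1/24)
  +(−1)^1/∏(1,0,0,0,2,5)! = -1/240  (running 3/80)
⟨..|..⟩ = √(6400/21)·(3/80) = +0.654654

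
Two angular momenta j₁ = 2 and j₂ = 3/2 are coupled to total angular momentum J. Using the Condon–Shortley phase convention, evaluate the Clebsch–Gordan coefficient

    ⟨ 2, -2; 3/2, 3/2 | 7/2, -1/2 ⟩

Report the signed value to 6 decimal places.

+0.169031  (= +√(1/35))

j₁+j₂−J=0  J+j₁−j₂=4  J−j₁+j₂=3  j₁+j₂+J+1=8
(j₁±m₁, j₂±m₂, J±M) = (0,4,3,0,3,4)
P² = 20736/35
sum k=0..0:
  [0] +1/144 = 1/144
S = 1/144
C² = P²·S² = 1/35 ; C = +0.169031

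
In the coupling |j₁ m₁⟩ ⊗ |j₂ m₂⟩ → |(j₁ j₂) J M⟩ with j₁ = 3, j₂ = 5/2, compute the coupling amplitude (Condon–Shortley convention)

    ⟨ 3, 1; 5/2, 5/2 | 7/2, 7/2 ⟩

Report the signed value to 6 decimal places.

√[8·2!4!3!/10! · 4!2!5!0!7!0!] = √(18432)
  +(−1)^2/∏(2,0,0,3,4,0)! = 1/288  (running 1/288)
⟨..|..⟩ = √(18432)·(1/288) = +0.471405

+0.471405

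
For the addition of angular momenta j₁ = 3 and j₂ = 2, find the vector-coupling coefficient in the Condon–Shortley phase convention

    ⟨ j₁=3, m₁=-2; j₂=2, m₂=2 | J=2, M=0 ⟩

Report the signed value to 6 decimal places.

-0.597614

triangle: 3!×3!×1!/8! = 36/40320
(j±m)!: 1!×5!×4!×0!×2!×2! = 11520
prefactor² = (2J+1)×Δ×N² = 360/7
  k=3: −1/(3!×0!×2!×1!×1!×0!) = -1/12
Σ = -1/12  ⇒  CG² = 360/7×(-1/12)² = 5/14
CG = −√(5/14) = -0.597614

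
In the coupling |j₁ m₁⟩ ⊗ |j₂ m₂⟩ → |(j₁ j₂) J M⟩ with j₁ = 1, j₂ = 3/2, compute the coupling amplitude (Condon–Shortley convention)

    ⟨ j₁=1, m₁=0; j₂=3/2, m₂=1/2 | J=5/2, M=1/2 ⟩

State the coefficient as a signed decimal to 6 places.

+0.774597

triangle: 0!·2!·3!/6! = 12/720
(j±m)!: 1!·1!·2!·1!·3!·2! = 24
prefactor² = (2J+1)·Δ·N² = 12/5
  k=0: +1/(0!·0!·1!·2!·1!·1!) = 1/2
Σ = 1/2  ⇒  CG² = 12/5·1/2² = 3/5
CG = +√(3/5) = +0.774597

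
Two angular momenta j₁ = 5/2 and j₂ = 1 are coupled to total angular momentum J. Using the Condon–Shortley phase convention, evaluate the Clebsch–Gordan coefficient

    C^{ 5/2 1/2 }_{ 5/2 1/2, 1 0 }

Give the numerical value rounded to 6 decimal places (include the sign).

+√(1/35) ≈ +0.169031

√[6·1!4!1!/7! · 3!2!1!1!3!2!] = √(144/35)
  +(−1)^0/∏(0,1,2,1,2,0)! = 1/4  (running 1/4)
  +(−1)^1/∏(1,0,1,0,3,1)! = -1/6  (running 1/12)
⟨..|..⟩ = √(144/35)·(1/12) = +0.169031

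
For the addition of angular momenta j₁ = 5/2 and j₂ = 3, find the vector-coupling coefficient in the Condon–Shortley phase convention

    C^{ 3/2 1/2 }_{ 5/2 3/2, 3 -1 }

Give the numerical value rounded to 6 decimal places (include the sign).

−√(7/30) = -0.483046

j₁+j₂−J=4  J+j₁−j₂=1  J−j₁+j₂=2  j₁+j₂+J+1=8
(j₁±m₁, j₂±m₂, J±M) = (4,1,2,4,2,1)
P² = 384/35
sum k=0..1:
  [0] +1/48 = 1/48
  [1] −1/6 = -1/6
S = -7/48
C² = P²·S² = 7/30 ; C = -0.483046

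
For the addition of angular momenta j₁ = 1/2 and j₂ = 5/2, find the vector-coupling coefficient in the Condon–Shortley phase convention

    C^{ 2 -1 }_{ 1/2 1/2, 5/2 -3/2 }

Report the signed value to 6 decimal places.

+√(2/3) = +0.816497

√[5·1!0!4!/6! · 1!0!1!4!1!3!] = √(24)
  +(−1)^0/∏(0,1,0,1,0,3)! = 1/6  (running 1/6)
⟨..|..⟩ = √(24)·(1/6) = +0.816497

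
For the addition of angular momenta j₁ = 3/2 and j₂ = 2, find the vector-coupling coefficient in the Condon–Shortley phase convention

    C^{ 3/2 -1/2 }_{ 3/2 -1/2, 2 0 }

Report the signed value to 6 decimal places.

-0.447214  (= −√(1/5))

j₁+j₂−J=2  J+j₁−j₂=1  J−j₁+j₂=2  j₁+j₂+J+1=6
(j₁±m₁, j₂±m₂, J±M) = (1,2,2,2,1,2)
P² = 16/45
sum k=1..2:
  [1] −1/1 = -1
  [2] +1/4 = 1/4
S = -3/4
C² = P²·S² = 1/5 ; C = -0.447214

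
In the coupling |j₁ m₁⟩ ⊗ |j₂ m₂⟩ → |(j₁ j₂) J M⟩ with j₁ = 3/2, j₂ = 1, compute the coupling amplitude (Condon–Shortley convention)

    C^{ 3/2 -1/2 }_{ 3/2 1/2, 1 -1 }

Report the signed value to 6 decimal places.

√[4·1!2!1!/5! · 2!1!0!2!1!2!] = √(8/15)
  +(−1)^0/∏(0,1,1,0,1,1)! = 1  (running 1)
⟨..|..⟩ = √(8/15)·(1) = +0.730297

+0.730297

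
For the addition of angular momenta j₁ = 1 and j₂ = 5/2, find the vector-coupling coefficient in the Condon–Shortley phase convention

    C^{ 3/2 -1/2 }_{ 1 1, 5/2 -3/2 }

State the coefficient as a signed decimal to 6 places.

j₁+j₂−J=2  J+j₁−j₂=0  J−j₁+j₂=3  j₁+j₂+J+1=6
(j₁±m₁, j₂±m₂, J±M) = (2,0,1,4,1,2)
P² = 32/5
sum k=0..0:
  [0] +1/4 = 1/4
S = 1/4
C² = P²·S² = 2/5 ; C = +0.632456

+0.632456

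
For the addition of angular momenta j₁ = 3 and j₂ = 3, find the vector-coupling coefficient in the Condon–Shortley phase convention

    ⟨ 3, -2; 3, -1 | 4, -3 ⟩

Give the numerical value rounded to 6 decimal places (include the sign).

-0.301511  (= −√(1/11))

j₁+j₂−J=2  J+j₁−j₂=4  J−j₁+j₂=4  j₁+j₂+J+1=11
(j₁±m₁, j₂±m₂, J±M) = (1,5,2,4,1,7)
P² = 82944/11
sum k=1..2:
  [1] −1/144 = -1/144
  [2] +1/288 = 1/288
S = -1/288
C² = P²·S² = 1/11 ; C = -0.301511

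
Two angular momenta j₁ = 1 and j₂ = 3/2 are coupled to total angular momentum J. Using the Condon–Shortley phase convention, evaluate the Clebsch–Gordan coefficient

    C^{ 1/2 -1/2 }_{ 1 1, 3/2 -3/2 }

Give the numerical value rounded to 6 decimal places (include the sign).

j₁+j₂−J=2  J+j₁−j₂=0  J−j₁+j₂=1  j₁+j₂+J+1=4
(j₁±m₁, j₂±m₂, J±M) = (2,0,0,3,0,1)
P² = 2
sum k=0..0:
  [0] +1/2 = 1/2
S = 1/2
C² = P²·S² = 1/2 ; C = +0.707107

+0.707107  (= +√(1/2))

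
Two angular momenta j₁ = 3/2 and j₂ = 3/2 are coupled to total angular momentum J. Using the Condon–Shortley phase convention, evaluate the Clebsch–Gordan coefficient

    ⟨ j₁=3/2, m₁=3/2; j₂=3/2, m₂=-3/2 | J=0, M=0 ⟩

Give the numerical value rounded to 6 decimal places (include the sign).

+√(1/4) ≈ +0.500000

j₁+j₂−J=3  J+j₁−j₂=0  J−j₁+j₂=0  j₁+j₂+J+1=4
(j₁±m₁, j₂±m₂, J±M) = (3,0,0,3,0,0)
P² = 9
sum k=0..0:
  [0] +1/6 = 1/6
S = 1/6
C² = P²·S² = 1/4 ; C = +0.500000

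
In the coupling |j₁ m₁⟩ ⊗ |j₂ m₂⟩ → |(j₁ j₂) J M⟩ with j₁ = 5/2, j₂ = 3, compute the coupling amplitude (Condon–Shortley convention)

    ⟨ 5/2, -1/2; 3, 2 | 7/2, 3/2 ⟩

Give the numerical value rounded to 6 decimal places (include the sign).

+√(2/21) ≈ +0.308607

√[8·2!3!4!/10! · 2!3!5!1!5!2!] = √(1536/7)
  +(−1)^1/∏(1,1,2,4,1,0)! = -1/48  (running -1/48)
  +(−1)^2/∏(2,0,1,3,2,1)! = 1/24  (running 1/48)
⟨..|..⟩ = √(1536/7)·(1/48) = +0.308607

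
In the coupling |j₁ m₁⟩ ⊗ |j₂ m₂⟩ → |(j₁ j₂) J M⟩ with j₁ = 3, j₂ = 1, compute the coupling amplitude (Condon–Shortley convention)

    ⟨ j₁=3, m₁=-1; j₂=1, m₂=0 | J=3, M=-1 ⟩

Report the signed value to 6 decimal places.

√[7·1!5!1!/8! · 2!4!1!1!2!4!] = √(48)
  +(−1)^0/∏(0,1,4,1,1,0)! = 1/24  (running 1/24)
  +(−1)^1/∏(1,0,3,0,2,1)! = -1/12  (running -1/24)
⟨..|..⟩ = √(48)·(-1/24) = -0.288675

−√(1/12) = -0.288675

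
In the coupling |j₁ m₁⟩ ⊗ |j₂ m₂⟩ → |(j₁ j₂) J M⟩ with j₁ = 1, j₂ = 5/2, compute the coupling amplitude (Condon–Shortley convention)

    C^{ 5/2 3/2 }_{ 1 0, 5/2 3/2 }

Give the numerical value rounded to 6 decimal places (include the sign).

-0.507093

triangle: 1!×1!×4!/7! = 24/5040
(j±m)!: 1!×1!×4!×1!×4!×1! = 576
prefactor² = (2J+1)×Δ×N² = 576/35
  k=0: +1/(0!×1!×1!×4!×0!×0!) = 1/24
  k=1: −1/(1!×0!×0!×3!×1!×1!) = -1/6
Σ = -1/8  ⇒  CG² = 576/35×(-1/8)² = 9/35
CG = −√(9/35) = -0.507093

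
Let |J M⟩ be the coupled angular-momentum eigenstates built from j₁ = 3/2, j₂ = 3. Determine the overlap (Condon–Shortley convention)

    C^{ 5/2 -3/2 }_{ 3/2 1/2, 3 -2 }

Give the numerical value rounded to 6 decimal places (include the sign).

+√(1/14) = +0.267261

triangle: 2!×1!×4!/8! = 48/40320
(j±m)!: 2!×1!×1!×5!×1!×4! = 5760
prefactor² = (2J+1)×Δ×N² = 288/7
  k=0: +1/(0!×2!×1!×1!×0!×3!) = 1/12
  k=1: −1/(1!×1!×0!×0!×1!×4!) = -1/24
Σ = 1/24  ⇒  CG² = 288/7×1/24² = 1/14
CG = +√(1/14) = +0.267261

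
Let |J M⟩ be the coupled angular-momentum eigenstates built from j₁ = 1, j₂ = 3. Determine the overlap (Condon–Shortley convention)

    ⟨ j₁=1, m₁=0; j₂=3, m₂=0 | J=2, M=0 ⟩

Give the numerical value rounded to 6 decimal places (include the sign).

−√(3/7) = -0.654654

triangle: 2!×0!×4!/7! = 48/5040
(j±m)!: 1!×1!×3!×3!×2!×2! = 144
prefactor² = (2J+1)×Δ×N² = 48/7
  k=1: −1/(1!×1!×0!×2!×0!×2!) = -1/4
Σ = -1/4  ⇒  CG² = 48/7×(-1/4)² = 3/7
CG = −√(3/7) = -0.654654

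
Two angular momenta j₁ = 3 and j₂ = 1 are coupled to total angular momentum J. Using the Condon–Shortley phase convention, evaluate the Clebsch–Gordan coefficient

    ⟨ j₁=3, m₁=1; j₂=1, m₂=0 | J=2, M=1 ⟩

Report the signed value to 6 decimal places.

j₁+j₂−J=2  J+j₁−j₂=4  J−j₁+j₂=0  j₁+j₂+J+1=7
(j₁±m₁, j₂±m₂, J±M) = (4,2,1,1,3,1)
P² = 96/7
sum k=1..1:
  [1] −1/6 = -1/6
S = -1/6
C² = P²·S² = 8/21 ; C = -0.617213

−√(8/21) = -0.617213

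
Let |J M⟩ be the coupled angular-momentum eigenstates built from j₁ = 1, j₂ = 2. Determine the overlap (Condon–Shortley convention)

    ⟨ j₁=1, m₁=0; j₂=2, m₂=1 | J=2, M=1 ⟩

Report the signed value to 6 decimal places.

-0.408248

j₁+j₂−J=1  J+j₁−j₂=1  J−j₁+j₂=3  j₁+j₂+J+1=6
(j₁±m₁, j₂±m₂, J±M) = (1,1,3,1,3,1)
P² = 3/2
sum k=0..1:
  [0] +1/6 = 1/6
  [1] −1/2 = -1/2
S = -1/3
C² = P²·S² = 1/6 ; C = -0.408248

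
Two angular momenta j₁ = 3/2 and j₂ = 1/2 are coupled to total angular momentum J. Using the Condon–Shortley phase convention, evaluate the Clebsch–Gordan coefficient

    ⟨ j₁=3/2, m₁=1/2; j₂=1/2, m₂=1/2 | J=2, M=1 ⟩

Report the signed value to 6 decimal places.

+0.866025

√[5·0!3!1!/5! · 2!1!1!0!3!1!] = √(3)
  +(−1)^0/∏(0,0,1,1,2,0)! = 1/2  (running 1/2)
⟨..|..⟩ = √(3)·(1/2) = +0.866025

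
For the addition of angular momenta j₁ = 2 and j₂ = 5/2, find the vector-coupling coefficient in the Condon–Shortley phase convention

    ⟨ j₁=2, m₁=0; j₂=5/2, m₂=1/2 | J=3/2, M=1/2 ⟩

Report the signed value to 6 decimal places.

j₁+j₂−J=3  J+j₁−j₂=1  J−j₁+j₂=2  j₁+j₂+J+1=7
(j₁±m₁, j₂±m₂, J±M) = (2,2,3,2,2,1)
P² = 32/35
sum k=1..2:
  [1] −1/4 = -1/4
  [2] +1/2 = 1/2
S = 1/4
C² = P²·S² = 2/35 ; C = +0.239046

+0.239046  (= +√(2/35))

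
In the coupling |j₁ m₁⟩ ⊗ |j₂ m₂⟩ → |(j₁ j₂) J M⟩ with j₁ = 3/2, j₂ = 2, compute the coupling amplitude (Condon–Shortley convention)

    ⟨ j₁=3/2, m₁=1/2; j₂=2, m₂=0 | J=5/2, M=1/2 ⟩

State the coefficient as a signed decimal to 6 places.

j₁+j₂−J=1  J+j₁−j₂=2  J−j₁+j₂=3  j₁+j₂+J+1=7
(j₁±m₁, j₂±m₂, J±M) = (2,1,2,2,3,2)
P² = 48/35
sum k=0..1:
  [0] +1/2 = 1/2
  [1] −1/4 = -1/4
S = 1/4
C² = P²·S² = 3/35 ; C = +0.292770

+0.292770  (= +√(3/35))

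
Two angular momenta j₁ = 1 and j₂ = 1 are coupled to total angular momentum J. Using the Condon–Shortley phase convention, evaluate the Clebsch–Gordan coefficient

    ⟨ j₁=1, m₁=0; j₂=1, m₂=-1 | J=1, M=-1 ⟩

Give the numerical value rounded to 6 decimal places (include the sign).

+√(1/2) ≈ +0.707107

triangle: 1!×1!×1!/4! = 1/24
(j±m)!: 1!×1!×0!×2!×0!×2! = 4
prefactor² = (2J+1)×Δ×N² = 1/2
  k=0: +1/(0!×1!×1!×0!×0!×1!) = 1
Σ = 1  ⇒  CG² = 1/2×1² = 1/2
CG = +√(1/2) = +0.707107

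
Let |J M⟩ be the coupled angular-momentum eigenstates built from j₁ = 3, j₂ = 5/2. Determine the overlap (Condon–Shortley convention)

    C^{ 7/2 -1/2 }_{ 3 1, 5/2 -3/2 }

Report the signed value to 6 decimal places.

triangle: 2!×4!×3!/10! = 288/3628800
(j±m)!: 4!×2!×1!×4!×3!×4! = 165888
prefactor² = (2J+1)×Δ×N² = 18432/175
  k=0: +1/(0!×2!×2!×1!×2!×2!) = 1/16
  k=1: −1/(1!×1!×1!×0!×3!×3!) = -1/36
Σ = 5/144  ⇒  CG² = 18432/175×5/144² = 8/63
CG = +√(8/63) = +0.356348

+0.356348  (= +√(8/63))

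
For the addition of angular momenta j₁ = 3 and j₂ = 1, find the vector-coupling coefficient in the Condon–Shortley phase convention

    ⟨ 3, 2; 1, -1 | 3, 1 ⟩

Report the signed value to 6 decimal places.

+√(5/12) ≈ +0.645497

j₁+j₂−J=1  J+j₁−j₂=5  J−j₁+j₂=1  j₁+j₂+J+1=8
(j₁±m₁, j₂±m₂, J±M) = (5,1,0,2,4,2)
P² = 240
sum k=0..0:
  [0] +1/24 = 1/24
S = 1/24
C² = P²·S² = 5/12 ; C = +0.645497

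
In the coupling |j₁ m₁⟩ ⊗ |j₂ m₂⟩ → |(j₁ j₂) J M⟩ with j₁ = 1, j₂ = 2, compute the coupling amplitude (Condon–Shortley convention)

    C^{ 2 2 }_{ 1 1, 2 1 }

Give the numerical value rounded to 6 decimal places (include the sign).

+0.577350

triangle: 1!×1!×3!/6! = 6/720
(j±m)!: 2!×0!×3!×1!×4!×0! = 288
prefactor² = (2J+1)×Δ×N² = 12
  k=0: +1/(0!×1!×0!×3!×1!×0!) = 1/6
Σ = 1/6  ⇒  CG² = 12×1/6² = 1/3
CG = +√(1/3) = +0.577350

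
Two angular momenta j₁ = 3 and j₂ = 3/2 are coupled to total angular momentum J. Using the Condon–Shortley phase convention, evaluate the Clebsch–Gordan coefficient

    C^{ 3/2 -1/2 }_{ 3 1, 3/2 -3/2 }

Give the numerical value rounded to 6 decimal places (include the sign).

triangle: 3!·3!·0!/7! = 36/5040
(j±m)!: 4!·2!·0!·3!·1!·2! = 576
prefactor² = (2J+1)·Δ·N² = 576/35
  k=0: +1/(0!·3!·2!·0!·1!·0!) = 1/12
Σ = 1/12  ⇒  CG² = 576/35·1/12² = 4/35
CG = +√(4/35) = +0.338062

+0.338062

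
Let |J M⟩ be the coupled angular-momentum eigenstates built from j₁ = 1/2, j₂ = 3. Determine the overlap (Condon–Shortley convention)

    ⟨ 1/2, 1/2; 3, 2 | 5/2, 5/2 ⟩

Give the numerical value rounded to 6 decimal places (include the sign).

√[6·1!0!5!/7! · 1!0!5!1!5!0!] = √(14400/7)
  +(−1)^0/∏(0,1,0,5,0,0)! = 1/120  (running 1/120)
⟨..|..⟩ = √(14400/7)·(1/120) = +0.377964

+0.377964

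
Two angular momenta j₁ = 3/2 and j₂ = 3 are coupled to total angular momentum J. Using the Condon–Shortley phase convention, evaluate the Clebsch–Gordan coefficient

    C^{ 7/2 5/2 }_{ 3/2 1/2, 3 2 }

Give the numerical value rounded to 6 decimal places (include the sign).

−√(1/7) = -0.377964

j₁+j₂−J=1  J+j₁−j₂=2  J−j₁+j₂=5  j₁+j₂+J+1=9
(j₁±m₁, j₂±m₂, J±M) = (2,1,5,1,6,1)
P² = 6400/7
sum k=0..1:
  [0] +1/120 = 1/120
  [1] −1/48 = -1/48
S = -1/80
C² = P²·S² = 1/7 ; C = -0.377964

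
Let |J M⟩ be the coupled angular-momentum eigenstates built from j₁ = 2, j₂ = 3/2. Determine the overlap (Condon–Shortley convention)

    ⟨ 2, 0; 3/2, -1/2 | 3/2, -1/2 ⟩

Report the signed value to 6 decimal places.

j₁+j₂−J=2  J+j₁−j₂=2  J−j₁+j₂=1  j₁+j₂+J+1=6
(j₁±m₁, j₂±m₂, J±M) = (2,2,1,2,1,2)
P² = 16/45
sum k=0..1:
  [0] +1/4 = 1/4
  [1] −1/1 = -1
S = -3/4
C² = P²·S² = 1/5 ; C = -0.447214

-0.447214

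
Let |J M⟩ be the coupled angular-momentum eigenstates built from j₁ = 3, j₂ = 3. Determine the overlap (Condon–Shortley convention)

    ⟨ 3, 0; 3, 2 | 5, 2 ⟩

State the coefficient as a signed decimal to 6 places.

-0.577350  (= −√(1/3))

triangle: 1!*5!*5!/12! = 14400/479001600
(j±m)!: 3!*3!*5!*1!*7!*3! = 130636800
prefactor² = (2J+1)*Δ*N² = 43200
  k=0: +1/(0!*1!*3!*5!*2!*0!) = 1/1440
  k=1: −1/(1!*0!*2!*4!*3!*1!) = -1/288
Σ = -1/360  ⇒  CG² = 43200*(-1/360)² = 1/3
CG = −√(1/3) = -0.577350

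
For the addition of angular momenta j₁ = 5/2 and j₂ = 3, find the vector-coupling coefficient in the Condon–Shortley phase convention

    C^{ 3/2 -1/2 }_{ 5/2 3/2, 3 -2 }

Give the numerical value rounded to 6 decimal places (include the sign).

−√(1/21) ≈ -0.218218

triangle: 4!*1!*2!/8! = 48/40320
(j±m)!: 4!*1!*1!*5!*1!*2! = 5760
prefactor² = (2J+1)*Δ*N² = 192/7
  k=0: +1/(0!*4!*1!*1!*0!*1!) = 1/24
  k=1: −1/(1!*3!*0!*0!*1!*2!) = -1/12
Σ = -1/24  ⇒  CG² = 192/7*(-1/24)² = 1/21
CG = −√(1/21) = -0.218218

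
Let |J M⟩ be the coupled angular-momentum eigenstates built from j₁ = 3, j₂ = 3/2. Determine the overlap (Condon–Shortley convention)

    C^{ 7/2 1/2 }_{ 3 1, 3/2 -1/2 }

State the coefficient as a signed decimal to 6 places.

√[8·1!5!2!/9! · 4!2!1!2!4!3!] = √(512/7)
  +(−1)^0/∏(0,1,2,1,3,1)! = 1/12  (running 1/12)
  +(−1)^1/∏(1,0,1,0,4,2)! = -1/48  (running 1/16)
⟨..|..⟩ = √(512/7)·(1/16) = +0.534522

+√(2/7) = +0.534522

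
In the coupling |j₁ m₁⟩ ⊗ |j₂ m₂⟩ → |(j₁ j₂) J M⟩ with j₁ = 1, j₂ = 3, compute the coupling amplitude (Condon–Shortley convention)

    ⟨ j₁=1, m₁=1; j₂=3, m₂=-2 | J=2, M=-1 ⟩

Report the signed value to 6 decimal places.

√[5·2!0!4!/7! · 2!0!1!5!1!3!] = √(480/7)
  +(−1)^0/∏(0,2,0,1,0,3)! = 1/12  (running 1/12)
⟨..|..⟩ = √(480/7)·(1/12) = +0.690066

+√(10/21) = +0.690066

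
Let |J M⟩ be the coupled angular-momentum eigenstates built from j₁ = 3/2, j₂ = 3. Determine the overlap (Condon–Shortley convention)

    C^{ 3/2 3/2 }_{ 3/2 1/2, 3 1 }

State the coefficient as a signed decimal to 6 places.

−√(4/35) = -0.338062

triangle: 3!×0!×3!/7! = 36/5040
(j±m)!: 2!×1!×4!×2!×3!×0! = 576
prefactor² = (2J+1)×Δ×N² = 576/35
  k=1: −1/(1!×2!×0!×3!×0!×0!) = -1/12
Σ = -1/12  ⇒  CG² = 576/35×(-1/12)² = 4/35
CG = −√(4/35) = -0.338062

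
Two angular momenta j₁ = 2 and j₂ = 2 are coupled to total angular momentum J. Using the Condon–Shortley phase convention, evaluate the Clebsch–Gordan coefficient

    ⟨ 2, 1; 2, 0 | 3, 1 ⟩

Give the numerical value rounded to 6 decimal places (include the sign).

j₁+j₂−J=1  J+j₁−j₂=3  J−j₁+j₂=3  j₁+j₂+J+1=8
(j₁±m₁, j₂±m₂, J±M) = (3,1,2,2,4,2)
P² = 36/5
sum k=0..1:
  [0] +1/4 = 1/4
  [1] −1/12 = -1/12
S = 1/6
C² = P²·S² = 1/5 ; C = +0.447214

+0.447214  (= +√(1/5))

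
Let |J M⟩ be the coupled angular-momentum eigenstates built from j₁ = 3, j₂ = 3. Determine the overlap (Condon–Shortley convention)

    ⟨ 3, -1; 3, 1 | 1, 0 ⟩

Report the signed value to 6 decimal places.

√[3·5!1!1!/8! · 2!4!4!2!1!1!] = √(144/7)
  +(−1)^3/∏(3,2,1,1,0,0)! = -1/12  (running -1/12)
  +(−1)^4/∏(4,1,0,0,1,1)! = 1/24  (running -1/24)
⟨..|..⟩ = √(144/7)·(-1/24) = -0.188982

-0.188982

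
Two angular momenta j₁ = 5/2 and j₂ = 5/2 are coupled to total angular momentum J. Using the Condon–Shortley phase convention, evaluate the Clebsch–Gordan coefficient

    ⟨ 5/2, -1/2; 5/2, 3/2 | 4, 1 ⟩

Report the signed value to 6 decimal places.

√[9·1!4!4!/10! · 2!3!4!1!5!3!] = √(10368/35)
  +(−1)^0/∏(0,1,3,4,1,0)! = 1/144  (running 1/144)
  +(−1)^1/∏(1,0,2,3,2,1)! = -1/24  (running -5/144)
⟨..|..⟩ = √(10368/35)·(-5/144) = -0.597614

-0.597614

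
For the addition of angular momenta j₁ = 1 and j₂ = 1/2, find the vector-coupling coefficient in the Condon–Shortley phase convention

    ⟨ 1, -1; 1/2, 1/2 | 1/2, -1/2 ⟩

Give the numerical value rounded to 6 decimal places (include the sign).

triangle: 1!×1!×0!/3! = 1/6
(j±m)!: 0!×2!×1!×0!×0!×1! = 2
prefactor² = (2J+1)×Δ×N² = 2/3
  k=1: −1/(1!×0!×1!×0!×0!×0!) = -1
Σ = -1  ⇒  CG² = 2/3×(-1)² = 2/3
CG = −√(2/3) = -0.816497

−√(2/3) ≈ -0.816497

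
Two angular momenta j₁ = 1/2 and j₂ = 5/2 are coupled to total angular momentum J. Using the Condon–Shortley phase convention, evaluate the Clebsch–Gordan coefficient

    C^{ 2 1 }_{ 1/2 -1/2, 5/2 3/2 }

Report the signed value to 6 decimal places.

−√(2/3) = -0.816497

√[5·1!0!4!/6! · 0!1!4!1!3!1!] = √(24)
  +(−1)^1/∏(1,0,0,3,0,1)! = -1/6  (running -1/6)
⟨..|..⟩ = √(24)·(-1/6) = -0.816497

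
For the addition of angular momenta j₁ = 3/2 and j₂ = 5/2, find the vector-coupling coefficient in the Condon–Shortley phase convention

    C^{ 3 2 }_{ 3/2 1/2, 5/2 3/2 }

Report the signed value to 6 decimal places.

triangle: 1!*2!*4!/8! = 48/40320
(j±m)!: 2!*1!*4!*1!*5!*1! = 5760
prefactor² = (2J+1)*Δ*N² = 48
  k=0: +1/(0!*1!*1!*4!*1!*0!) = 1/24
  k=1: −1/(1!*0!*0!*3!*2!*1!) = -1/12
Σ = -1/24  ⇒  CG² = 48*(-1/24)² = 1/12
CG = −√(1/12) = -0.288675

−√(1/12) = -0.288675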